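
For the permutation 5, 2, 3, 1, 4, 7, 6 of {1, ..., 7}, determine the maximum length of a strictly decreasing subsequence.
3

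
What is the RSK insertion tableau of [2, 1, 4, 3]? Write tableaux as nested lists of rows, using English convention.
Insert 2: appended to row 1. P = [[2]].
Insert 1: 1 bumps 2 from row 1; 2 starts row 2. P = [[1], [2]].
Insert 4: appended to row 1. P = [[1, 4], [2]].
Insert 3: 3 bumps 4 from row 1; 4 appends to row 2. P = [[1, 3], [2, 4]].

So P = [[1, 3], [2, 4]].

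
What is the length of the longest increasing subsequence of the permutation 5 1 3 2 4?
3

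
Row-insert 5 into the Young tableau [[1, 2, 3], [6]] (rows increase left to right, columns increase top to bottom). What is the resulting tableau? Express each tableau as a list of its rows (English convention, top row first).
5 is larger than every entry of row 1, so it is appended to row 1. The new tableau is [[1, 2, 3, 5], [6]].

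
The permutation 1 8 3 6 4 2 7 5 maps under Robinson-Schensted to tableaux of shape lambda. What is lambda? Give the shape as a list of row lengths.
Row-insert each entry into an empty tableau.

After inserting 1: P = [[1]].
After inserting 8: P = [[1, 8]].
After inserting 3: P = [[1, 3], [8]].
After inserting 6: P = [[1, 3, 6], [8]].
After inserting 4: P = [[1, 3, 4], [6], [8]].
After inserting 2: P = [[1, 2, 4], [3], [6], [8]].
After inserting 7: P = [[1, 2, 4, 7], [3], [6], [8]].
After inserting 5: P = [[1, 2, 4, 5], [3, 7], [6], [8]].

The final insertion tableau P = [[1, 2, 4, 5], [3, 7], [6], [8]] has shape [4, 2, 1, 1].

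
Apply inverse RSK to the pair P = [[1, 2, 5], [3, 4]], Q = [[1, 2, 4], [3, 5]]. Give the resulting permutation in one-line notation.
Reverse RSK: for i = n, n-1, ..., 1, locate i in Q, remove the corresponding corner cell from P, and reverse-bump its entry up through P; the value ejected from row 1 is w(i).

So w = 3 4 1 5 2.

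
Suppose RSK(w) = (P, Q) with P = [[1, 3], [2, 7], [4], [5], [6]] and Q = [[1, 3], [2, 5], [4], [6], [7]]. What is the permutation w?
6 5 7 2 4 3 1

Reverse the RSK construction: for i from n down to 1, find the cell of Q containing i, remove the entry at that cell from P, and reverse-bump it up through P; the value ejected from row 1 is w(i).

Step i=7: Q has 7 at row 5, column 1; remove 6 from row 5 of P and reverse-bump: 6 enters row 4 and ejects 5; 5 enters row 3 and ejects 4; 4 enters row 2 and ejects 2; 2 enters row 1 and ejects 1. So w(7) = 1. P is now [[2, 3], [4, 7], [5], [6]].
Step i=6: Q has 6 at row 4, column 1; remove 6 from row 4 of P and reverse-bump: 6 enters row 3 and ejects 5; 5 enters row 2 and ejects 4; 4 enters row 1 and ejects 3. So w(6) = 3. P is now [[2, 4], [5, 7], [6]].
Step i=5: Q has 5 at row 2, column 2; remove 7 from row 2 of P and reverse-bump: 7 enters row 1 and ejects 4. So w(5) = 4. P is now [[2, 7], [5], [6]].
Step i=4: Q has 4 at row 3, column 1; remove 6 from row 3 of P and reverse-bump: 6 enters row 2 and ejects 5; 5 enters row 1 and ejects 2. So w(4) = 2. P is now [[5, 7], [6]].
Step i=3: Q has 3 at row 1, column 2; remove that cell from P, ejecting 7. So w(3) = 7. P is now [[5], [6]].
Step i=2: Q has 2 at row 2, column 1; remove 6 from row 2 of P and reverse-bump: 6 enters row 1 and ejects 5. So w(2) = 5. P is now [[6]].
Step i=1: Q has 1 at row 1, column 1; remove that cell from P, ejecting 6. So w(1) = 6. P is now [].

So w = 6 5 7 2 4 3 1.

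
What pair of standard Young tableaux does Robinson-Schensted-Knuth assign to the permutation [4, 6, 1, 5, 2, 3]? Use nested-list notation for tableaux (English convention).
Insert each entry of the permutation into P by Schensted row insertion, recording in Q the position of each new cell.

Insert 4: appended to row 1. P = [[4]].
Insert 6: appended to row 1. P = [[4, 6]].
Insert 1: 1 bumps 4 from row 1; 4 starts row 2. P = [[1, 6], [4]].
Insert 5: 5 bumps 6 from row 1; 6 appends to row 2. P = [[1, 5], [4, 6]].
Insert 2: 2 bumps 5 from row 1; 5 bumps 6 from row 2; 6 starts row 3. P = [[1, 2], [4, 5], [6]].
Insert 3: appended to row 1. P = [[1, 2, 3], [4, 5], [6]].

So P = [[1, 2, 3], [4, 5], [6]], Q = [[1, 2, 6], [3, 4], [5]].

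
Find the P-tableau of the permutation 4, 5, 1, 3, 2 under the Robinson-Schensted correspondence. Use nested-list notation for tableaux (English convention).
P = [[1, 2], [3, 5], [4]]

Insert 4: appended to row 1. P = [[4]].
Insert 5: appended to row 1. P = [[4, 5]].
Insert 1: 1 bumps 4 from row 1; 4 starts row 2. P = [[1, 5], [4]].
Insert 3: 3 bumps 5 from row 1; 5 appends to row 2. P = [[1, 3], [4, 5]].
Insert 2: 2 bumps 3 from row 1; 3 bumps 4 from row 2; 4 starts row 3. P = [[1, 2], [3, 5], [4]].

So P = [[1, 2], [3, 5], [4]].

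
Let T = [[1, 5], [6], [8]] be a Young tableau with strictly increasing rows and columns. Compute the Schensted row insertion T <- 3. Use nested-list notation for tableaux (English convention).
In row 1, 3 replaces 5 (the leftmost entry greater than 3); 5 is bumped to row 2. In row 2, 5 replaces 6 (the leftmost entry greater than 5); 6 is bumped to row 3. In row 3, 6 replaces 8 (the leftmost entry greater than 6); 8 is bumped to row 4. 8 starts a new row 4. The new tableau is [[1, 3], [5], [6], [8]].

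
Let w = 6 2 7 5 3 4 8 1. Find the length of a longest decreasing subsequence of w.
4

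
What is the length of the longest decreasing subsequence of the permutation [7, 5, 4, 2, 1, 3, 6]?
5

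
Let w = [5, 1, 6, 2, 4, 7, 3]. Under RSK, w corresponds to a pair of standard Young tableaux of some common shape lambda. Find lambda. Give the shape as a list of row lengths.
Row-insert each entry into an empty tableau.

After inserting 5: P = [[5]].
After inserting 1: P = [[1], [5]].
After inserting 6: P = [[1, 6], [5]].
After inserting 2: P = [[1, 2], [5, 6]].
After inserting 4: P = [[1, 2, 4], [5, 6]].
After inserting 7: P = [[1, 2, 4, 7], [5, 6]].
After inserting 3: P = [[1, 2, 3, 7], [4, 6], [5]].

The final insertion tableau P = [[1, 2, 3, 7], [4, 6], [5]] has shape [4, 2, 1].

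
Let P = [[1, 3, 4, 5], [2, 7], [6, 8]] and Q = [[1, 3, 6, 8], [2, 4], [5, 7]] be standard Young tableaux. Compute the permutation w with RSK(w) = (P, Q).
6 2 8 3 1 7 4 5

Reverse the RSK construction: for i from n down to 1, find the cell of Q containing i, remove the entry at that cell from P, and reverse-bump it up through P; the value ejected from row 1 is w(i).

Step i=8: Q has 8 at row 1, column 4; remove that cell from P, ejecting 5. So w(8) = 5. P is now [[1, 3, 4], [2, 7], [6, 8]].
Step i=7: Q has 7 at row 3, column 2; remove 8 from row 3 of P and reverse-bump: 8 enters row 2 and ejects 7; 7 enters row 1 and ejects 4. So w(7) = 4. P is now [[1, 3, 7], [2, 8], [6]].
Step i=6: Q has 6 at row 1, column 3; remove that cell from P, ejecting 7. So w(6) = 7. P is now [[1, 3], [2, 8], [6]].
Step i=5: Q has 5 at row 3, column 1; remove 6 from row 3 of P and reverse-bump: 6 enters row 2 and ejects 2; 2 enters row 1 and ejects 1. So w(5) = 1. P is now [[2, 3], [6, 8]].
Step i=4: Q has 4 at row 2, column 2; remove 8 from row 2 of P and reverse-bump: 8 enters row 1 and ejects 3. So w(4) = 3. P is now [[2, 8], [6]].
Step i=3: Q has 3 at row 1, column 2; remove that cell from P, ejecting 8. So w(3) = 8. P is now [[2], [6]].
Step i=2: Q has 2 at row 2, column 1; remove 6 from row 2 of P and reverse-bump: 6 enters row 1 and ejects 2. So w(2) = 2. P is now [[6]].
Step i=1: Q has 1 at row 1, column 1; remove that cell from P, ejecting 6. So w(1) = 6. P is now [].

So w = 6 2 8 3 1 7 4 5.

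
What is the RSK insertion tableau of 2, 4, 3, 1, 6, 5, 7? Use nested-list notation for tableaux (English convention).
Insert 2: appended to row 1. P = [[2]].
Insert 4: appended to row 1. P = [[2, 4]].
Insert 3: 3 bumps 4 from row 1; 4 starts row 2. P = [[2, 3], [4]].
Insert 1: 1 bumps 2 from row 1; 2 bumps 4 from row 2; 4 starts row 3. P = [[1, 3], [2], [4]].
Insert 6: appended to row 1. P = [[1, 3, 6], [2], [4]].
Insert 5: 5 bumps 6 from row 1; 6 appends to row 2. P = [[1, 3, 5], [2, 6], [4]].
Insert 7: appended to row 1. P = [[1, 3, 5, 7], [2, 6], [4]].

So P = [[1, 3, 5, 7], [2, 6], [4]].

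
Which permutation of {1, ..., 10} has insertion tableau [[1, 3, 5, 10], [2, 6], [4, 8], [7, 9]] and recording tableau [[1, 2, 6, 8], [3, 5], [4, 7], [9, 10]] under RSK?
Reverse the RSK construction: for i from n down to 1, find the cell of Q containing i, remove the entry at that cell from P, and reverse-bump it up through P; the value ejected from row 1 is w(i).

Step i=10: Q has 10 at row 4, column 2; remove 9 from row 4 of P and reverse-bump: 9 enters row 3 and ejects 8; 8 enters row 2 and ejects 6; 6 enters row 1 and ejects 5. So w(10) = 5. P is now [[1, 3, 6, 10], [2, 8], [4, 9], [7]].
Step i=9: Q has 9 at row 4, column 1; remove 7 from row 4 of P and reverse-bump: 7 enters row 3 and ejects 4; 4 enters row 2 and ejects 2; 2 enters row 1 and ejects 1. So w(9) = 1. P is now [[2, 3, 6, 10], [4, 8], [7, 9]].
Step i=8: Q has 8 at row 1, column 4; remove that cell from P, ejecting 10. So w(8) = 10. P is now [[2, 3, 6], [4, 8], [7, 9]].
Step i=7: Q has 7 at row 3, column 2; remove 9 from row 3 of P and reverse-bump: 9 enters row 2 and ejects 8; 8 enters row 1 and ejects 6. So w(7) = 6. P is now [[2, 3, 8], [4, 9], [7]].
Step i=6: Q has 6 at row 1, column 3; remove that cell from P, ejecting 8. So w(6) = 8. P is now [[2, 3], [4, 9], [7]].
Step i=5: Q has 5 at row 2, column 2; remove 9 from row 2 of P and reverse-bump: 9 enters row 1 and ejects 3. So w(5) = 3. P is now [[2, 9], [4], [7]].
Step i=4: Q has 4 at row 3, column 1; remove 7 from row 3 of P and reverse-bump: 7 enters row 2 and ejects 4; 4 enters row 1 and ejects 2. So w(4) = 2. P is now [[4, 9], [7]].
Step i=3: Q has 3 at row 2, column 1; remove 7 from row 2 of P and reverse-bump: 7 enters row 1 and ejects 4. So w(3) = 4. P is now [[7, 9]].
Step i=2: Q has 2 at row 1, column 2; remove that cell from P, ejecting 9. So w(2) = 9. P is now [[7]].
Step i=1: Q has 1 at row 1, column 1; remove that cell from P, ejecting 7. So w(1) = 7. P is now [].

So w = 7 9 4 2 3 8 6 10 1 5.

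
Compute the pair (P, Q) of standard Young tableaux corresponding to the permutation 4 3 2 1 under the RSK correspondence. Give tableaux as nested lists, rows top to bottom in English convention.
P = [[1], [2], [3], [4]], Q = [[1], [2], [3], [4]]

Insert each entry of the permutation into P by Schensted row insertion, recording in Q the position of each new cell.

Insert 4: appended to row 1. P = [[4]].
Insert 3: 3 bumps 4 from row 1; 4 starts row 2. P = [[3], [4]].
Insert 2: 2 bumps 3 from row 1; 3 bumps 4 from row 2; 4 starts row 3. P = [[2], [3], [4]].
Insert 1: 1 bumps 2 from row 1; 2 bumps 3 from row 2; 3 bumps 4 from row 3; 4 starts row 4. P = [[1], [2], [3], [4]].

So P = [[1], [2], [3], [4]], Q = [[1], [2], [3], [4]].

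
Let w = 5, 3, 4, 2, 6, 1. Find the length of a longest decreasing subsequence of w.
4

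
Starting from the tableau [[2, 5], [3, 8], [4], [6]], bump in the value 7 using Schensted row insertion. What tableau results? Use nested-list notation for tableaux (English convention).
7 is larger than every entry of row 1, so it is appended to row 1. The new tableau is [[2, 5, 7], [3, 8], [4], [6]].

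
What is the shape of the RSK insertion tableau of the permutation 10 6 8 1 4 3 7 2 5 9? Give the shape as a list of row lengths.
Row-insert each entry into an empty tableau.

After inserting 10: P = [[10]].
After inserting 6: P = [[6], [10]].
After inserting 8: P = [[6, 8], [10]].
After inserting 1: P = [[1, 8], [6], [10]].
After inserting 4: P = [[1, 4], [6, 8], [10]].
After inserting 3: P = [[1, 3], [4, 8], [6], [10]].
After inserting 7: P = [[1, 3, 7], [4, 8], [6], [10]].
After inserting 2: P = [[1, 2, 7], [3, 8], [4], [6], [10]].
After inserting 5: P = [[1, 2, 5], [3, 7], [4, 8], [6], [10]].
After inserting 9: P = [[1, 2, 5, 9], [3, 7], [4, 8], [6], [10]].

The final insertion tableau P = [[1, 2, 5, 9], [3, 7], [4, 8], [6], [10]] has shape [4, 2, 2, 1, 1].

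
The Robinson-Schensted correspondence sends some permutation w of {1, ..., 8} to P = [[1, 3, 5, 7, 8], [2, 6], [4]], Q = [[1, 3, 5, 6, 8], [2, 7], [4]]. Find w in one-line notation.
4 2 3 1 6 7 5 8

Reverse the RSK construction: for i from n down to 1, find the cell of Q containing i, remove the entry at that cell from P, and reverse-bump it up through P; the value ejected from row 1 is w(i).

Step i=8: Q has 8 at row 1, column 5; remove that cell from P, ejecting 8. So w(8) = 8. P is now [[1, 3, 5, 7], [2, 6], [4]].
Step i=7: Q has 7 at row 2, column 2; remove 6 from row 2 of P and reverse-bump: 6 enters row 1 and ejects 5. So w(7) = 5. P is now [[1, 3, 6, 7], [2], [4]].
Step i=6: Q has 6 at row 1, column 4; remove that cell from P, ejecting 7. So w(6) = 7. P is now [[1, 3, 6], [2], [4]].
Step i=5: Q has 5 at row 1, column 3; remove that cell from P, ejecting 6. So w(5) = 6. P is now [[1, 3], [2], [4]].
Step i=4: Q has 4 at row 3, column 1; remove 4 from row 3 of P and reverse-bump: 4 enters row 2 and ejects 2; 2 enters row 1 and ejects 1. So w(4) = 1. P is now [[2, 3], [4]].
Step i=3: Q has 3 at row 1, column 2; remove that cell from P, ejecting 3. So w(3) = 3. P is now [[2], [4]].
Step i=2: Q has 2 at row 2, column 1; remove 4 from row 2 of P and reverse-bump: 4 enters row 1 and ejects 2. So w(2) = 2. P is now [[4]].
Step i=1: Q has 1 at row 1, column 1; remove that cell from P, ejecting 4. So w(1) = 4. P is now [].

So w = 4 2 3 1 6 7 5 8.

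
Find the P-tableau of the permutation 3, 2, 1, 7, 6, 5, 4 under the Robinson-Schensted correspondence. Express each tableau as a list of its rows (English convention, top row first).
P = [[1, 4], [2, 5], [3, 6], [7]]

Insert 3: appended to row 1. P = [[3]].
Insert 2: 2 bumps 3 from row 1; 3 starts row 2. P = [[2], [3]].
Insert 1: 1 bumps 2 from row 1; 2 bumps 3 from row 2; 3 starts row 3. P = [[1], [2], [3]].
Insert 7: appended to row 1. P = [[1, 7], [2], [3]].
Insert 6: 6 bumps 7 from row 1; 7 appends to row 2. P = [[1, 6], [2, 7], [3]].
Insert 5: 5 bumps 6 from row 1; 6 bumps 7 from row 2; 7 appends to row 3. P = [[1, 5], [2, 6], [3, 7]].
Insert 4: 4 bumps 5 from row 1; 5 bumps 6 from row 2; 6 bumps 7 from row 3; 7 starts row 4. P = [[1, 4], [2, 5], [3, 6], [7]].

So P = [[1, 4], [2, 5], [3, 6], [7]].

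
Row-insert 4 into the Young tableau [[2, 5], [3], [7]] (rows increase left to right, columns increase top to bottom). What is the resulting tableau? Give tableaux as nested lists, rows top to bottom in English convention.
In row 1, 4 replaces 5 (the leftmost entry greater than 4); 5 is bumped to row 2. 5 is appended to row 2. The new tableau is [[2, 4], [3, 5], [7]].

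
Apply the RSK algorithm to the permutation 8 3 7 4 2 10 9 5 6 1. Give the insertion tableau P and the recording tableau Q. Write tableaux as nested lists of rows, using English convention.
Insert each entry of the permutation into P by Schensted row insertion, recording in Q the position of each new cell.

Insert 8: appended to row 1. P = [[8]].
Insert 3: 3 bumps 8 from row 1; 8 starts row 2. P = [[3], [8]].
Insert 7: appended to row 1. P = [[3, 7], [8]].
Insert 4: 4 bumps 7 from row 1; 7 bumps 8 from row 2; 8 starts row 3. P = [[3, 4], [7], [8]].
Insert 2: 2 bumps 3 from row 1; 3 bumps 7 from row 2; 7 bumps 8 from row 3; 8 starts row 4. P = [[2, 4], [3], [7], [8]].
Insert 10: appended to row 1. P = [[2, 4, 10], [3], [7], [8]].
Insert 9: 9 bumps 10 from row 1; 10 appends to row 2. P = [[2, 4, 9], [3, 10], [7], [8]].
Insert 5: 5 bumps 9 from row 1; 9 bumps 10 from row 2; 10 appends to row 3. P = [[2, 4, 5], [3, 9], [7, 10], [8]].
Insert 6: appended to row 1. P = [[2, 4, 5, 6], [3, 9], [7, 10], [8]].
Insert 1: 1 bumps 2 from row 1; 2 bumps 3 from row 2; 3 bumps 7 from row 3; 7 bumps 8 from row 4; 8 starts row 5. P = [[1, 4, 5, 6], [2, 9], [3, 10], [7], [8]].

So P = [[1, 4, 5, 6], [2, 9], [3, 10], [7], [8]], Q = [[1, 3, 6, 9], [2, 7], [4, 8], [5], [10]].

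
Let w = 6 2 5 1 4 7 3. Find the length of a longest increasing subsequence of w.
3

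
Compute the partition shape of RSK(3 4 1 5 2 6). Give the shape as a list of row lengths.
[4, 2]

Row-insert each entry into an empty tableau.

After inserting 3: P = [[3]].
After inserting 4: P = [[3, 4]].
After inserting 1: P = [[1, 4], [3]].
After inserting 5: P = [[1, 4, 5], [3]].
After inserting 2: P = [[1, 2, 5], [3, 4]].
After inserting 6: P = [[1, 2, 5, 6], [3, 4]].

The final insertion tableau P = [[1, 2, 5, 6], [3, 4]] has shape [4, 2].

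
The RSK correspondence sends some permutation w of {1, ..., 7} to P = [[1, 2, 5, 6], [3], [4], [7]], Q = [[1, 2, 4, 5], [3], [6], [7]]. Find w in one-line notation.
1 7 4 5 6 3 2

Reverse the RSK construction: for i from n down to 1, find the cell of Q containing i, remove the entry at that cell from P, and reverse-bump it up through P; the value ejected from row 1 is w(i).

Step i=7: Q has 7 at row 4, column 1; remove 7 from row 4 of P and reverse-bump: 7 enters row 3 and ejects 4; 4 enters row 2 and ejects 3; 3 enters row 1 and ejects 2. So w(7) = 2. P is now [[1, 3, 5, 6], [4], [7]].
Step i=6: Q has 6 at row 3, column 1; remove 7 from row 3 of P and reverse-bump: 7 enters row 2 and ejects 4; 4 enters row 1 and ejects 3. So w(6) = 3. P is now [[1, 4, 5, 6], [7]].
Step i=5: Q has 5 at row 1, column 4; remove that cell from P, ejecting 6. So w(5) = 6. P is now [[1, 4, 5], [7]].
Step i=4: Q has 4 at row 1, column 3; remove that cell from P, ejecting 5. So w(4) = 5. P is now [[1, 4], [7]].
Step i=3: Q has 3 at row 2, column 1; remove 7 from row 2 of P and reverse-bump: 7 enters row 1 and ejects 4. So w(3) = 4. P is now [[1, 7]].
Step i=2: Q has 2 at row 1, column 2; remove that cell from P, ejecting 7. So w(2) = 7. P is now [[1]].
Step i=1: Q has 1 at row 1, column 1; remove that cell from P, ejecting 1. So w(1) = 1. P is now [].

So w = 1 7 4 5 6 3 2.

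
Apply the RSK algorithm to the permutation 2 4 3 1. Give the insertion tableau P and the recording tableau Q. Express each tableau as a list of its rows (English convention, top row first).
P = [[1, 3], [2], [4]], Q = [[1, 2], [3], [4]]

Insert each entry of the permutation into P by Schensted row insertion, recording in Q the position of each new cell.

Insert 2: appended to row 1. P = [[2]].
Insert 4: appended to row 1. P = [[2, 4]].
Insert 3: 3 bumps 4 from row 1; 4 starts row 2. P = [[2, 3], [4]].
Insert 1: 1 bumps 2 from row 1; 2 bumps 4 from row 2; 4 starts row 3. P = [[1, 3], [2], [4]].

So P = [[1, 3], [2], [4]], Q = [[1, 2], [3], [4]].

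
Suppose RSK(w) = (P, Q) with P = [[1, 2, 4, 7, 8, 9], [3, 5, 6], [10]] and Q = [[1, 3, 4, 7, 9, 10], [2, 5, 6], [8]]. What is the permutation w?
Reverse RSK: for i = n, n-1, ..., 1, locate i in Q, remove the corresponding corner cell from P, and reverse-bump its entry up through P; the value ejected from row 1 is w(i).

So w = 3 1 5 10 2 6 7 4 8 9.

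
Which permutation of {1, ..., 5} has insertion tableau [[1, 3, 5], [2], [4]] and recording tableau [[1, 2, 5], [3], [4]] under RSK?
2 4 3 1 5

Reverse the RSK construction: for i from n down to 1, find the cell of Q containing i, remove the entry at that cell from P, and reverse-bump it up through P; the value ejected from row 1 is w(i).

Step i=5: Q has 5 at row 1, column 3; remove that cell from P, ejecting 5. So w(5) = 5. P is now [[1, 3], [2], [4]].
Step i=4: Q has 4 at row 3, column 1; remove 4 from row 3 of P and reverse-bump: 4 enters row 2 and ejects 2; 2 enters row 1 and ejects 1. So w(4) = 1. P is now [[2, 3], [4]].
Step i=3: Q has 3 at row 2, column 1; remove 4 from row 2 of P and reverse-bump: 4 enters row 1 and ejects 3. So w(3) = 3. P is now [[2, 4]].
Step i=2: Q has 2 at row 1, column 2; remove that cell from P, ejecting 4. So w(2) = 4. P is now [[2]].
Step i=1: Q has 1 at row 1, column 1; remove that cell from P, ejecting 2. So w(1) = 2. P is now [].

So w = 2 4 3 1 5.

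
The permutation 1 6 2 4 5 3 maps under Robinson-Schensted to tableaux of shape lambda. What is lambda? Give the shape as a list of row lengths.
RSK row insertion gives P = [[1, 2, 3, 5], [4], [6]], which has shape [4, 1, 1].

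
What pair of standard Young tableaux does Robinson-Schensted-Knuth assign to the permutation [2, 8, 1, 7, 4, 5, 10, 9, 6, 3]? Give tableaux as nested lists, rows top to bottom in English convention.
Insert each entry of the permutation into P by Schensted row insertion, recording in Q the position of each new cell.

Insert 2: appended to row 1. P = [[2]].
Insert 8: appended to row 1. P = [[2, 8]].
Insert 1: 1 bumps 2 from row 1; 2 starts row 2. P = [[1, 8], [2]].
Insert 7: 7 bumps 8 from row 1; 8 appends to row 2. P = [[1, 7], [2, 8]].
Insert 4: 4 bumps 7 from row 1; 7 bumps 8 from row 2; 8 starts row 3. P = [[1, 4], [2, 7], [8]].
Insert 5: appended to row 1. P = [[1, 4, 5], [2, 7], [8]].
Insert 10: appended to row 1. P = [[1, 4, 5, 10], [2, 7], [8]].
Insert 9: 9 bumps 10 from row 1; 10 appends to row 2. P = [[1, 4, 5, 9], [2, 7, 10], [8]].
Insert 6: 6 bumps 9 from row 1; 9 bumps 10 from row 2; 10 appends to row 3. P = [[1, 4, 5, 6], [2, 7, 9], [8, 10]].
Insert 3: 3 bumps 4 from row 1; 4 bumps 7 from row 2; 7 bumps 8 from row 3; 8 starts row 4. P = [[1, 3, 5, 6], [2, 4, 9], [7, 10], [8]].

So P = [[1, 3, 5, 6], [2, 4, 9], [7, 10], [8]], Q = [[1, 2, 6, 7], [3, 4, 8], [5, 9], [10]].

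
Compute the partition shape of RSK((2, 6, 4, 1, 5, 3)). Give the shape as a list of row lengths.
Row-insert each entry into an empty tableau.

After inserting 2: P = [[2]].
After inserting 6: P = [[2, 6]].
After inserting 4: P = [[2, 4], [6]].
After inserting 1: P = [[1, 4], [2], [6]].
After inserting 5: P = [[1, 4, 5], [2], [6]].
After inserting 3: P = [[1, 3, 5], [2, 4], [6]].

The final insertion tableau P = [[1, 3, 5], [2, 4], [6]] has shape [3, 2, 1].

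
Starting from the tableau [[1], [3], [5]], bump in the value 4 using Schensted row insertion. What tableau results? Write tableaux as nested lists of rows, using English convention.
[[1, 4], [3], [5]]

4 is larger than every entry of row 1, so it is appended to row 1. The new tableau is [[1, 4], [3], [5]].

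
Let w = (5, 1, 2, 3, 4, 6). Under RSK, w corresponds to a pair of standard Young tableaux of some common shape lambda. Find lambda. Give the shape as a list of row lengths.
Row-insert each entry into an empty tableau.

After inserting 5: P = [[5]].
After inserting 1: P = [[1], [5]].
After inserting 2: P = [[1, 2], [5]].
After inserting 3: P = [[1, 2, 3], [5]].
After inserting 4: P = [[1, 2, 3, 4], [5]].
After inserting 6: P = [[1, 2, 3, 4, 6], [5]].

The final insertion tableau P = [[1, 2, 3, 4, 6], [5]] has shape [5, 1].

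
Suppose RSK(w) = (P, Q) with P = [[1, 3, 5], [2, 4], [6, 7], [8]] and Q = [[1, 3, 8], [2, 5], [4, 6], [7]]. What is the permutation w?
6 2 8 1 7 4 3 5

Reverse the RSK construction: for i from n down to 1, find the cell of Q containing i, remove the entry at that cell from P, and reverse-bump it up through P; the value ejected from row 1 is w(i).

Step i=8: Q has 8 at row 1, column 3; remove that cell from P, ejecting 5. So w(8) = 5. P is now [[1, 3], [2, 4], [6, 7], [8]].
Step i=7: Q has 7 at row 4, column 1; remove 8 from row 4 of P and reverse-bump: 8 enters row 3 and ejects 7; 7 enters row 2 and ejects 4; 4 enters row 1 and ejects 3. So w(7) = 3. P is now [[1, 4], [2, 7], [6, 8]].
Step i=6: Q has 6 at row 3, column 2; remove 8 from row 3 of P and reverse-bump: 8 enters row 2 and ejects 7; 7 enters row 1 and ejects 4. So w(6) = 4. P is now [[1, 7], [2, 8], [6]].
Step i=5: Q has 5 at row 2, column 2; remove 8 from row 2 of P and reverse-bump: 8 enters row 1 and ejects 7. So w(5) = 7. P is now [[1, 8], [2], [6]].
Step i=4: Q has 4 at row 3, column 1; remove 6 from row 3 of P and reverse-bump: 6 enters row 2 and ejects 2; 2 enters row 1 and ejects 1. So w(4) = 1. P is now [[2, 8], [6]].
Step i=3: Q has 3 at row 1, column 2; remove that cell from P, ejecting 8. So w(3) = 8. P is now [[2], [6]].
Step i=2: Q has 2 at row 2, column 1; remove 6 from row 2 of P and reverse-bump: 6 enters row 1 and ejects 2. So w(2) = 2. P is now [[6]].
Step i=1: Q has 1 at row 1, column 1; remove that cell from P, ejecting 6. So w(1) = 6. P is now [].

So w = 6 2 8 1 7 4 3 5.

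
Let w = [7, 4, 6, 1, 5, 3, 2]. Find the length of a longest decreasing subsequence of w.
5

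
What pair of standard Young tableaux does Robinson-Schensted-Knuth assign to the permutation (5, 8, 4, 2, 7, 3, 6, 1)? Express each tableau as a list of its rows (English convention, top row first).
P = [[1, 3, 6], [2, 7], [4, 8], [5]], Q = [[1, 2, 7], [3, 5], [4, 6], [8]]

Insert each entry of the permutation into P by Schensted row insertion, recording in Q the position of each new cell.

Insert 5: appended to row 1. P = [[5]].
Insert 8: appended to row 1. P = [[5, 8]].
Insert 4: 4 bumps 5 from row 1; 5 starts row 2. P = [[4, 8], [5]].
Insert 2: 2 bumps 4 from row 1; 4 bumps 5 from row 2; 5 starts row 3. P = [[2, 8], [4], [5]].
Insert 7: 7 bumps 8 from row 1; 8 appends to row 2. P = [[2, 7], [4, 8], [5]].
Insert 3: 3 bumps 7 from row 1; 7 bumps 8 from row 2; 8 appends to row 3. P = [[2, 3], [4, 7], [5, 8]].
Insert 6: appended to row 1. P = [[2, 3, 6], [4, 7], [5, 8]].
Insert 1: 1 bumps 2 from row 1; 2 bumps 4 from row 2; 4 bumps 5 from row 3; 5 starts row 4. P = [[1, 3, 6], [2, 7], [4, 8], [5]].

So P = [[1, 3, 6], [2, 7], [4, 8], [5]], Q = [[1, 2, 7], [3, 5], [4, 6], [8]].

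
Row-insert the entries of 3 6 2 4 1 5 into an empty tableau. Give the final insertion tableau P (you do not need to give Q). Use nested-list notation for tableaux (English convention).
After inserting 3: P = [[3]].
After inserting 6: P = [[3, 6]].
After inserting 2: P = [[2, 6], [3]].
After inserting 4: P = [[2, 4], [3, 6]].
After inserting 1: P = [[1, 4], [2, 6], [3]].
After inserting 5: P = [[1, 4, 5], [2, 6], [3]].

So P = [[1, 4, 5], [2, 6], [3]].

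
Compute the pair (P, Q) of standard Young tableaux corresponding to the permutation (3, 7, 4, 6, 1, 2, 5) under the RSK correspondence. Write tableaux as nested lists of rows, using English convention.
P = [[1, 2, 5], [3, 4, 6], [7]], Q = [[1, 2, 4], [3, 6, 7], [5]]

Insert each entry of the permutation into P by Schensted row insertion, recording in Q the position of each new cell.

Insert 3: appended to row 1. P = [[3]].
Insert 7: appended to row 1. P = [[3, 7]].
Insert 4: 4 bumps 7 from row 1; 7 starts row 2. P = [[3, 4], [7]].
Insert 6: appended to row 1. P = [[3, 4, 6], [7]].
Insert 1: 1 bumps 3 from row 1; 3 bumps 7 from row 2; 7 starts row 3. P = [[1, 4, 6], [3], [7]].
Insert 2: 2 bumps 4 from row 1; 4 appends to row 2. P = [[1, 2, 6], [3, 4], [7]].
Insert 5: 5 bumps 6 from row 1; 6 appends to row 2. P = [[1, 2, 5], [3, 4, 6], [7]].

So P = [[1, 2, 5], [3, 4, 6], [7]], Q = [[1, 2, 4], [3, 6, 7], [5]].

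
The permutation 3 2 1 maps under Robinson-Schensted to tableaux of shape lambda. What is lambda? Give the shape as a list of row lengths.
Row-insert each entry into an empty tableau.

After inserting 3: P = [[3]].
After inserting 2: P = [[2], [3]].
After inserting 1: P = [[1], [2], [3]].

The final insertion tableau P = [[1], [2], [3]] has shape [1, 1, 1].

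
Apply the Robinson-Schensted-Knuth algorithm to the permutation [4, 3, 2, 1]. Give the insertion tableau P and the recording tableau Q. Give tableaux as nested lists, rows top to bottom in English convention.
P = [[1], [2], [3], [4]], Q = [[1], [2], [3], [4]]

Insert each entry of the permutation into P by Schensted row insertion, recording in Q the position of each new cell.

Insert 4: appended to row 1. P = [[4]], Q = [[1]].
Insert 3: 3 bumps 4 from row 1; 4 starts row 2. P = [[3], [4]], Q = [[1], [2]].
Insert 2: 2 bumps 3 from row 1; 3 bumps 4 from row 2; 4 starts row 3. P = [[2], [3], [4]], Q = [[1], [2], [3]].
Insert 1: 1 bumps 2 from row 1; 2 bumps 3 from row 2; 3 bumps 4 from row 3; 4 starts row 4. P = [[1], [2], [3], [4]], Q = [[1], [2], [3], [4]].

So P = [[1], [2], [3], [4]], Q = [[1], [2], [3], [4]].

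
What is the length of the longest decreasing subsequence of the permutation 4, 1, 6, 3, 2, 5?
3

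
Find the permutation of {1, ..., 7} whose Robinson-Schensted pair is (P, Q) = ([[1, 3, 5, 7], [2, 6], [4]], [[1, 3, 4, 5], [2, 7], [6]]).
4 2 3 6 7 1 5

Reverse the RSK construction: for i from n down to 1, find the cell of Q containing i, remove the entry at that cell from P, and reverse-bump it up through P; the value ejected from row 1 is w(i).

Step i=7: Q has 7 at row 2, column 2; remove 6 from row 2 of P and reverse-bump: 6 enters row 1 and ejects 5. So w(7) = 5. P is now [[1, 3, 6, 7], [2], [4]].
Step i=6: Q has 6 at row 3, column 1; remove 4 from row 3 of P and reverse-bump: 4 enters row 2 and ejects 2; 2 enters row 1 and ejects 1. So w(6) = 1. P is now [[2, 3, 6, 7], [4]].
Step i=5: Q has 5 at row 1, column 4; remove that cell from P, ejecting 7. So w(5) = 7. P is now [[2, 3, 6], [4]].
Step i=4: Q has 4 at row 1, column 3; remove that cell from P, ejecting 6. So w(4) = 6. P is now [[2, 3], [4]].
Step i=3: Q has 3 at row 1, column 2; remove that cell from P, ejecting 3. So w(3) = 3. P is now [[2], [4]].
Step i=2: Q has 2 at row 2, column 1; remove 4 from row 2 of P and reverse-bump: 4 enters row 1 and ejects 2. So w(2) = 2. P is now [[4]].
Step i=1: Q has 1 at row 1, column 1; remove that cell from P, ejecting 4. So w(1) = 4. P is now [].

So w = 4 2 3 6 7 1 5.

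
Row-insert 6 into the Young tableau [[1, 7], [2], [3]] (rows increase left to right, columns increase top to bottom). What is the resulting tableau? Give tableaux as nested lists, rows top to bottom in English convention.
[[1, 6], [2, 7], [3]]

In row 1, 6 replaces 7 (the leftmost entry greater than 6); 7 is bumped to row 2. 7 is appended to row 2. The new tableau is [[1, 6], [2, 7], [3]].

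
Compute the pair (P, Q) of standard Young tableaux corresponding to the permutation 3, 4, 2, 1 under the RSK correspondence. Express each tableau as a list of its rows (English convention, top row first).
Insert each entry of the permutation into P by Schensted row insertion, recording in Q the position of each new cell.

Insert 3: appended to row 1. P = [[3]].
Insert 4: appended to row 1. P = [[3, 4]].
Insert 2: 2 bumps 3 from row 1; 3 starts row 2. P = [[2, 4], [3]].
Insert 1: 1 bumps 2 from row 1; 2 bumps 3 from row 2; 3 starts row 3. P = [[1, 4], [2], [3]].

So P = [[1, 4], [2], [3]], Q = [[1, 2], [3], [4]].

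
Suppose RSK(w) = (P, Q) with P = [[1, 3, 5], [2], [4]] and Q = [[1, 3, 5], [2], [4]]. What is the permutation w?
4 2 3 1 5

Reverse the RSK construction: for i from n down to 1, find the cell of Q containing i, remove the entry at that cell from P, and reverse-bump it up through P; the value ejected from row 1 is w(i).

Step i=5: Q has 5 at row 1, column 3; remove that cell from P, ejecting 5. So w(5) = 5. P is now [[1, 3], [2], [4]].
Step i=4: Q has 4 at row 3, column 1; remove 4 from row 3 of P and reverse-bump: 4 enters row 2 and ejects 2; 2 enters row 1 and ejects 1. So w(4) = 1. P is now [[2, 3], [4]].
Step i=3: Q has 3 at row 1, column 2; remove that cell from P, ejecting 3. So w(3) = 3. P is now [[2], [4]].
Step i=2: Q has 2 at row 2, column 1; remove 4 from row 2 of P and reverse-bump: 4 enters row 1 and ejects 2. So w(2) = 2. P is now [[4]].
Step i=1: Q has 1 at row 1, column 1; remove that cell from P, ejecting 4. So w(1) = 4. P is now [].

So w = 4 2 3 1 5.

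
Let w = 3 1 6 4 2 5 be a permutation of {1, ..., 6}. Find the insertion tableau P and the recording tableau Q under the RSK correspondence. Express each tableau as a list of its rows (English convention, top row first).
P = [[1, 2, 5], [3, 4], [6]], Q = [[1, 3, 6], [2, 4], [5]]

Insert each entry of the permutation into P by Schensted row insertion, recording in Q the position of each new cell.

After inserting 3: P = [[3]].
After inserting 1: P = [[1], [3]].
After inserting 6: P = [[1, 6], [3]].
After inserting 4: P = [[1, 4], [3, 6]].
After inserting 2: P = [[1, 2], [3, 4], [6]].
After inserting 5: P = [[1, 2, 5], [3, 4], [6]].

So P = [[1, 2, 5], [3, 4], [6]], Q = [[1, 3, 6], [2, 4], [5]].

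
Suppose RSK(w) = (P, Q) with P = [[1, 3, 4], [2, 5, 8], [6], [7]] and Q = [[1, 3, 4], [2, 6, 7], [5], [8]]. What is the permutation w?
Reverse the RSK construction: for i from n down to 1, find the cell of Q containing i, remove the entry at that cell from P, and reverse-bump it up through P; the value ejected from row 1 is w(i).

Step i=8: Q has 8 at row 4, column 1; remove 7 from row 4 of P and reverse-bump: 7 enters row 3 and ejects 6; 6 enters row 2 and ejects 5; 5 enters row 1 and ejects 4. So w(8) = 4. P is now [[1, 3, 5], [2, 6, 8], [7]].
Step i=7: Q has 7 at row 2, column 3; remove 8 from row 2 of P and reverse-bump: 8 enters row 1 and ejects 5. So w(7) = 5. P is now [[1, 3, 8], [2, 6], [7]].
Step i=6: Q has 6 at row 2, column 2; remove 6 from row 2 of P and reverse-bump: 6 enters row 1 and ejects 3. So w(6) = 3. P is now [[1, 6, 8], [2], [7]].
Step i=5: Q has 5 at row 3, column 1; remove 7 from row 3 of P and reverse-bump: 7 enters row 2 and ejects 2; 2 enters row 1 and ejects 1. So w(5) = 1. P is now [[2, 6, 8], [7]].
Step i=4: Q has 4 at row 1, column 3; remove that cell from P, ejecting 8. So w(4) = 8. P is now [[2, 6], [7]].
Step i=3: Q has 3 at row 1, column 2; remove that cell from P, ejecting 6. So w(3) = 6. P is now [[2], [7]].
Step i=2: Q has 2 at row 2, column 1; remove 7 from row 2 of P and reverse-bump: 7 enters row 1 and ejects 2. So w(2) = 2. P is now [[7]].
Step i=1: Q has 1 at row 1, column 1; remove that cell from P, ejecting 7. So w(1) = 7. P is now [].

So w = 7 2 6 8 1 3 5 4.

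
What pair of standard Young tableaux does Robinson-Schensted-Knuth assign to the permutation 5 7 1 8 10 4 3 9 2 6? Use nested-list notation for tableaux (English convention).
P = [[1, 2, 6, 9], [3, 7, 8], [4, 10], [5]], Q = [[1, 2, 4, 5], [3, 6, 8], [7, 10], [9]]

Insert each entry of the permutation into P by Schensted row insertion, recording in Q the position of each new cell.

Insert 5: appended to row 1. P = [[5]], Q = [[1]].
Insert 7: appended to row 1. P = [[5, 7]], Q = [[1, 2]].
Insert 1: 1 bumps 5 from row 1; 5 starts row 2. P = [[1, 7], [5]], Q = [[1, 2], [3]].
Insert 8: appended to row 1. P = [[1, 7, 8], [5]], Q = [[1, 2, 4], [3]].
Insert 10: appended to row 1. P = [[1, 7, 8, 10], [5]], Q = [[1, 2, 4, 5], [3]].
Insert 4: 4 bumps 7 from row 1; 7 appends to row 2. P = [[1, 4, 8, 10], [5, 7]], Q = [[1, 2, 4, 5], [3, 6]].
Insert 3: 3 bumps 4 from row 1; 4 bumps 5 from row 2; 5 starts row 3. P = [[1, 3, 8, 10], [4, 7], [5]], Q = [[1, 2, 4, 5], [3, 6], [7]].
Insert 9: 9 bumps 10 from row 1; 10 appends to row 2. P = [[1, 3, 8, 9], [4, 7, 10], [5]], Q = [[1, 2, 4, 5], [3, 6, 8], [7]].
Insert 2: 2 bumps 3 from row 1; 3 bumps 4 from row 2; 4 bumps 5 from row 3; 5 starts row 4. P = [[1, 2, 8, 9], [3, 7, 10], [4], [5]], Q = [[1, 2, 4, 5], [3, 6, 8], [7], [9]].
Insert 6: 6 bumps 8 from row 1; 8 bumps 10 from row 2; 10 appends to row 3. P = [[1, 2, 6, 9], [3, 7, 8], [4, 10], [5]], Q = [[1, 2, 4, 5], [3, 6, 8], [7, 10], [9]].

So P = [[1, 2, 6, 9], [3, 7, 8], [4, 10], [5]], Q = [[1, 2, 4, 5], [3, 6, 8], [7, 10], [9]].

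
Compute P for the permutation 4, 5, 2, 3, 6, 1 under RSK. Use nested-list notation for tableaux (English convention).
P = [[1, 3, 6], [2, 5], [4]]

Insert 4: appended to row 1. P = [[4]].
Insert 5: appended to row 1. P = [[4, 5]].
Insert 2: 2 bumps 4 from row 1; 4 starts row 2. P = [[2, 5], [4]].
Insert 3: 3 bumps 5 from row 1; 5 appends to row 2. P = [[2, 3], [4, 5]].
Insert 6: appended to row 1. P = [[2, 3, 6], [4, 5]].
Insert 1: 1 bumps 2 from row 1; 2 bumps 4 from row 2; 4 starts row 3. P = [[1, 3, 6], [2, 5], [4]].

So P = [[1, 3, 6], [2, 5], [4]].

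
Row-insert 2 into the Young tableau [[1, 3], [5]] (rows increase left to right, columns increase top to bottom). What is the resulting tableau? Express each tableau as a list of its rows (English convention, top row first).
[[1, 2], [3], [5]]

In row 1, 2 replaces 3 (the leftmost entry greater than 2); 3 is bumped to row 2. In row 2, 3 replaces 5 (the leftmost entry greater than 3); 5 is bumped to row 3. 5 starts a new row 3. The new tableau is [[1, 2], [3], [5]].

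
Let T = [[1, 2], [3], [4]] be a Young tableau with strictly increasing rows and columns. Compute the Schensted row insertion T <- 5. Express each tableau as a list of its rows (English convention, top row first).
[[1, 2, 5], [3], [4]]

5 is larger than every entry of row 1, so it is appended to row 1. The new tableau is [[1, 2, 5], [3], [4]].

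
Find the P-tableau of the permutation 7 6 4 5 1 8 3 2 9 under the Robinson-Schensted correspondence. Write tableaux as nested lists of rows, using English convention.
P = [[1, 2, 8, 9], [3, 5], [4], [6], [7]]

Insert 7: appended to row 1. P = [[7]].
Insert 6: 6 bumps 7 from row 1; 7 starts row 2. P = [[6], [7]].
Insert 4: 4 bumps 6 from row 1; 6 bumps 7 from row 2; 7 starts row 3. P = [[4], [6], [7]].
Insert 5: appended to row 1. P = [[4, 5], [6], [7]].
Insert 1: 1 bumps 4 from row 1; 4 bumps 6 from row 2; 6 bumps 7 from row 3; 7 starts row 4. P = [[1, 5], [4], [6], [7]].
Insert 8: appended to row 1. P = [[1, 5, 8], [4], [6], [7]].
Insert 3: 3 bumps 5 from row 1; 5 appends to row 2. P = [[1, 3, 8], [4, 5], [6], [7]].
Insert 2: 2 bumps 3 from row 1; 3 bumps 4 from row 2; 4 bumps 6 from row 3; 6 bumps 7 from row 4; 7 starts row 5. P = [[1, 2, 8], [3, 5], [4], [6], [7]].
Insert 9: appended to row 1. P = [[1, 2, 8, 9], [3, 5], [4], [6], [7]].

So P = [[1, 2, 8, 9], [3, 5], [4], [6], [7]].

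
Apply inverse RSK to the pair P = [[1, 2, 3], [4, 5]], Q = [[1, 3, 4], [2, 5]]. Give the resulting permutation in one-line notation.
4 1 2 5 3

Reverse RSK: for i = n, n-1, ..., 1, locate i in Q, remove the corresponding corner cell from P, and reverse-bump its entry up through P; the value ejected from row 1 is w(i).

So w = 4 1 2 5 3.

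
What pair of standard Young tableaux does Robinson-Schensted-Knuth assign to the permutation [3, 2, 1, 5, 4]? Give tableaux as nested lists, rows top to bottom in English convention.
P = [[1, 4], [2, 5], [3]], Q = [[1, 4], [2, 5], [3]]

Insert each entry of the permutation into P by Schensted row insertion, recording in Q the position of each new cell.

After inserting 3: P = [[3]].
After inserting 2: P = [[2], [3]].
After inserting 1: P = [[1], [2], [3]].
After inserting 5: P = [[1, 5], [2], [3]].
After inserting 4: P = [[1, 4], [2, 5], [3]].

So P = [[1, 4], [2, 5], [3]], Q = [[1, 4], [2, 5], [3]].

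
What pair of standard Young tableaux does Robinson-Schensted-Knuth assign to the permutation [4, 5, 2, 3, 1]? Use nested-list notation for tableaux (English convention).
P = [[1, 3], [2, 5], [4]], Q = [[1, 2], [3, 4], [5]]

Insert each entry of the permutation into P by Schensted row insertion, recording in Q the position of each new cell.

After inserting 4: P = [[4]].
After inserting 5: P = [[4, 5]].
After inserting 2: P = [[2, 5], [4]].
After inserting 3: P = [[2, 3], [4, 5]].
After inserting 1: P = [[1, 3], [2, 5], [4]].

So P = [[1, 3], [2, 5], [4]], Q = [[1, 2], [3, 4], [5]].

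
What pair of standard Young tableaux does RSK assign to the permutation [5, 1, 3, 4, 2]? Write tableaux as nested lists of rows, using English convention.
Insert each entry of the permutation into P by Schensted row insertion, recording in Q the position of each new cell.

Insert 5: appended to row 1. P = [[5]].
Insert 1: 1 bumps 5 from row 1; 5 starts row 2. P = [[1], [5]].
Insert 3: appended to row 1. P = [[1, 3], [5]].
Insert 4: appended to row 1. P = [[1, 3, 4], [5]].
Insert 2: 2 bumps 3 from row 1; 3 bumps 5 from row 2; 5 starts row 3. P = [[1, 2, 4], [3], [5]].

So P = [[1, 2, 4], [3], [5]], Q = [[1, 3, 4], [2], [5]].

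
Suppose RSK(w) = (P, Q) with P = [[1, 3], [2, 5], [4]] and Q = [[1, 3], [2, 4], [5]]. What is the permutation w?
4 2 5 3 1

Reverse the RSK construction: for i from n down to 1, find the cell of Q containing i, remove the entry at that cell from P, and reverse-bump it up through P; the value ejected from row 1 is w(i).

Step i=5: Q has 5 at row 3, column 1; remove 4 from row 3 of P and reverse-bump: 4 enters row 2 and ejects 2; 2 enters row 1 and ejects 1. So w(5) = 1. P is now [[2, 3], [4, 5]].
Step i=4: Q has 4 at row 2, column 2; remove 5 from row 2 of P and reverse-bump: 5 enters row 1 and ejects 3. So w(4) = 3. P is now [[2, 5], [4]].
Step i=3: Q has 3 at row 1, column 2; remove that cell from P, ejecting 5. So w(3) = 5. P is now [[2], [4]].
Step i=2: Q has 2 at row 2, column 1; remove 4 from row 2 of P and reverse-bump: 4 enters row 1 and ejects 2. So w(2) = 2. P is now [[4]].
Step i=1: Q has 1 at row 1, column 1; remove that cell from P, ejecting 4. So w(1) = 4. P is now [].

So w = 4 2 5 3 1.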